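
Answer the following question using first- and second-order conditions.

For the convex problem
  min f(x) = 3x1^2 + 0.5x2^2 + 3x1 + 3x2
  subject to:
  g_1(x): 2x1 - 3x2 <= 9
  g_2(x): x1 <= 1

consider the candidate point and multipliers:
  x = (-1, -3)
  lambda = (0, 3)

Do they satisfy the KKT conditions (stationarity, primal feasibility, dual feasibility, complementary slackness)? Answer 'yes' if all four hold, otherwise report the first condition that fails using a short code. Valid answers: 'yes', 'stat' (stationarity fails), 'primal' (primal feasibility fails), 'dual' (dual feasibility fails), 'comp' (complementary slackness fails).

Gradient of f: grad f(x) = Q x + c = (-3, 0)
Constraint values g_i(x) = a_i^T x - b_i:
  g_1((-1, -3)) = -2
  g_2((-1, -3)) = -2
Stationarity residual: grad f(x) + sum_i lambda_i a_i = (0, 0)
  -> stationarity OK
Primal feasibility (all g_i <= 0): OK
Dual feasibility (all lambda_i >= 0): OK
Complementary slackness (lambda_i * g_i(x) = 0 for all i): FAILS

Verdict: the first failing condition is complementary_slackness -> comp.

comp


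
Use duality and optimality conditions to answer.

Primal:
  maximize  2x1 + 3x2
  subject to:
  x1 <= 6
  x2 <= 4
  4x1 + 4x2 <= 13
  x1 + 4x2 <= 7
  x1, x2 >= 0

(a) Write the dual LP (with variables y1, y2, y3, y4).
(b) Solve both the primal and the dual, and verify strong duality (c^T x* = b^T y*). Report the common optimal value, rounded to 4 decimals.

The standard primal-dual pair for 'max c^T x s.t. A x <= b, x >= 0' is:
  Dual:  min b^T y  s.t.  A^T y >= c,  y >= 0.

So the dual LP is:
  minimize  6y1 + 4y2 + 13y3 + 7y4
  subject to:
    y1 + 4y3 + y4 >= 2
    y2 + 4y3 + 4y4 >= 3
    y1, y2, y3, y4 >= 0

Solving the primal: x* = (2, 1.25).
  primal value c^T x* = 7.75.
Solving the dual: y* = (0, 0, 0.4167, 0.3333).
  dual value b^T y* = 7.75.
Strong duality: c^T x* = b^T y*. Confirmed.

7.75


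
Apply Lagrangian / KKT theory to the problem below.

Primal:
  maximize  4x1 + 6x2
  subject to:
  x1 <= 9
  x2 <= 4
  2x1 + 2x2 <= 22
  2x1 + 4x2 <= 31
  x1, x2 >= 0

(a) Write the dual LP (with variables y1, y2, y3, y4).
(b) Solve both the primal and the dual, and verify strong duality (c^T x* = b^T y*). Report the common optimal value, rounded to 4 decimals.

The standard primal-dual pair for 'max c^T x s.t. A x <= b, x >= 0' is:
  Dual:  min b^T y  s.t.  A^T y >= c,  y >= 0.

So the dual LP is:
  minimize  9y1 + 4y2 + 22y3 + 31y4
  subject to:
    y1 + 2y3 + 2y4 >= 4
    y2 + 2y3 + 4y4 >= 6
    y1, y2, y3, y4 >= 0

Solving the primal: x* = (7, 4).
  primal value c^T x* = 52.
Solving the dual: y* = (0, 2, 2, 0).
  dual value b^T y* = 52.
Strong duality: c^T x* = b^T y*. Confirmed.

52


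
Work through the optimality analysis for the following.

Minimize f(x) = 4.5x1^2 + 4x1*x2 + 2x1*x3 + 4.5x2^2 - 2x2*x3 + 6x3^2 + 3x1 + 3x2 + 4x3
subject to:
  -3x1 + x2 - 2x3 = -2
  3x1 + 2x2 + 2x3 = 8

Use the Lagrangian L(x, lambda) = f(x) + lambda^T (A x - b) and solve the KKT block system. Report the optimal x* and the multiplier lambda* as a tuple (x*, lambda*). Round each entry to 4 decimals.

Form the Lagrangian:
  L(x, lambda) = (1/2) x^T Q x + c^T x + lambda^T (A x - b)
Stationarity (grad_x L = 0): Q x + c + A^T lambda = 0.
Primal feasibility: A x = b.

This gives the KKT block system:
  [ Q   A^T ] [ x     ]   [-c ]
  [ A    0  ] [ lambda ] = [ b ]

Solving the linear system:
  x*      = (0.7, 2, 0.95)
  lambda* = (-3.0333, -9.4333)
  f(x*)   = 40.65

x* = (0.7, 2, 0.95), lambda* = (-3.0333, -9.4333)


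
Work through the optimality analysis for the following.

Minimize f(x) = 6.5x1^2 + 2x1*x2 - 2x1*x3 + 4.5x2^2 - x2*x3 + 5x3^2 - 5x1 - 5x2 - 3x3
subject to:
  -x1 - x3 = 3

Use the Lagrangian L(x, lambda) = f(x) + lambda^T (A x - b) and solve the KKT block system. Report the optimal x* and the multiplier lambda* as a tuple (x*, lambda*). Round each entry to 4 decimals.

Form the Lagrangian:
  L(x, lambda) = (1/2) x^T Q x + c^T x + lambda^T (A x - b)
Stationarity (grad_x L = 0): Q x + c + A^T lambda = 0.
Primal feasibility: A x = b.

This gives the KKT block system:
  [ Q   A^T ] [ x     ]   [-c ]
  [ A    0  ] [ lambda ] = [ b ]

Solving the linear system:
  x*      = (-1.3333, 0.6667, -1.6667)
  lambda* = (-17.6667)
  f(x*)   = 30.6667

x* = (-1.3333, 0.6667, -1.6667), lambda* = (-17.6667)


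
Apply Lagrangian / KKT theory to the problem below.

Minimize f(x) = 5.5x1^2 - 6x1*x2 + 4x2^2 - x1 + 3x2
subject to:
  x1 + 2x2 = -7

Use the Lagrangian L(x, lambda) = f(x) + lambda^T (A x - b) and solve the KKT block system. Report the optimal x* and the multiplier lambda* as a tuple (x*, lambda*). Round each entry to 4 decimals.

Form the Lagrangian:
  L(x, lambda) = (1/2) x^T Q x + c^T x + lambda^T (A x - b)
Stationarity (grad_x L = 0): Q x + c + A^T lambda = 0.
Primal feasibility: A x = b.

This gives the KKT block system:
  [ Q   A^T ] [ x     ]   [-c ]
  [ A    0  ] [ lambda ] = [ b ]

Solving the linear system:
  x*      = (-1.7105, -2.6447)
  lambda* = (3.9474)
  f(x*)   = 10.7039

x* = (-1.7105, -2.6447), lambda* = (3.9474)


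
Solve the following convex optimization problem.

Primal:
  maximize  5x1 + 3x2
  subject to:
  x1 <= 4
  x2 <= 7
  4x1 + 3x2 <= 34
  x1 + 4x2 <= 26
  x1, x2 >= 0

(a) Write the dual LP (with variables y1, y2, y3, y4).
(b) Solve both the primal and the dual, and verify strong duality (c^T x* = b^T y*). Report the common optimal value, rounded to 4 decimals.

The standard primal-dual pair for 'max c^T x s.t. A x <= b, x >= 0' is:
  Dual:  min b^T y  s.t.  A^T y >= c,  y >= 0.

So the dual LP is:
  minimize  4y1 + 7y2 + 34y3 + 26y4
  subject to:
    y1 + 4y3 + y4 >= 5
    y2 + 3y3 + 4y4 >= 3
    y1, y2, y3, y4 >= 0

Solving the primal: x* = (4, 5.5).
  primal value c^T x* = 36.5.
Solving the dual: y* = (4.25, 0, 0, 0.75).
  dual value b^T y* = 36.5.
Strong duality: c^T x* = b^T y*. Confirmed.

36.5


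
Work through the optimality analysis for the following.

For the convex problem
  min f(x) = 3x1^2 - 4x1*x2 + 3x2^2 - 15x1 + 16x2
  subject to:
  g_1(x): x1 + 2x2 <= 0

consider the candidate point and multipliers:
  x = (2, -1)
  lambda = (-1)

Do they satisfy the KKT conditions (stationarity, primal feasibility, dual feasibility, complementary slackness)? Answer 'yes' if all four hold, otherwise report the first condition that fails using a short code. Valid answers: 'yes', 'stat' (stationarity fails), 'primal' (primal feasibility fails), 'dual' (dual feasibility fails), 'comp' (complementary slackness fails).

Gradient of f: grad f(x) = Q x + c = (1, 2)
Constraint values g_i(x) = a_i^T x - b_i:
  g_1((2, -1)) = 0
Stationarity residual: grad f(x) + sum_i lambda_i a_i = (0, 0)
  -> stationarity OK
Primal feasibility (all g_i <= 0): OK
Dual feasibility (all lambda_i >= 0): FAILS
Complementary slackness (lambda_i * g_i(x) = 0 for all i): OK

Verdict: the first failing condition is dual_feasibility -> dual.

dual


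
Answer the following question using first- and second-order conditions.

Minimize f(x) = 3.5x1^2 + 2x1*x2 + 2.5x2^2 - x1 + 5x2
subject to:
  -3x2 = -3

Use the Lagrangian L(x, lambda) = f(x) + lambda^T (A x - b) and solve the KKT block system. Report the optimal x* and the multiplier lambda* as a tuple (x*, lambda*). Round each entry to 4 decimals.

Form the Lagrangian:
  L(x, lambda) = (1/2) x^T Q x + c^T x + lambda^T (A x - b)
Stationarity (grad_x L = 0): Q x + c + A^T lambda = 0.
Primal feasibility: A x = b.

This gives the KKT block system:
  [ Q   A^T ] [ x     ]   [-c ]
  [ A    0  ] [ lambda ] = [ b ]

Solving the linear system:
  x*      = (-0.1429, 1)
  lambda* = (3.2381)
  f(x*)   = 7.4286

x* = (-0.1429, 1), lambda* = (3.2381)


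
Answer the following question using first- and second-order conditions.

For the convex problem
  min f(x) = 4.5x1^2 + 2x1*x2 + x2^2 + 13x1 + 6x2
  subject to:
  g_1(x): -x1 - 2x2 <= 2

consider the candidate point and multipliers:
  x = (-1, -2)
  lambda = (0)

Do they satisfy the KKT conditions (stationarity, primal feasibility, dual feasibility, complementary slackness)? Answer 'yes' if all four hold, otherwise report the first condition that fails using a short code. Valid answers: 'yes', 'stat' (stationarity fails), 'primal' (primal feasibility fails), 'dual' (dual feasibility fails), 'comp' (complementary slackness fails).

Gradient of f: grad f(x) = Q x + c = (0, 0)
Constraint values g_i(x) = a_i^T x - b_i:
  g_1((-1, -2)) = 3
Stationarity residual: grad f(x) + sum_i lambda_i a_i = (0, 0)
  -> stationarity OK
Primal feasibility (all g_i <= 0): FAILS
Dual feasibility (all lambda_i >= 0): OK
Complementary slackness (lambda_i * g_i(x) = 0 for all i): OK

Verdict: the first failing condition is primal_feasibility -> primal.

primal


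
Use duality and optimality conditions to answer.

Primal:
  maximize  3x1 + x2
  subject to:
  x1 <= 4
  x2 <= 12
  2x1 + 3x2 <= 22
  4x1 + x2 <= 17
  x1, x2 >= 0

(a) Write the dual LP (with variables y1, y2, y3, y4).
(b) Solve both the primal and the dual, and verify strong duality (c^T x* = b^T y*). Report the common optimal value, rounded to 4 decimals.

The standard primal-dual pair for 'max c^T x s.t. A x <= b, x >= 0' is:
  Dual:  min b^T y  s.t.  A^T y >= c,  y >= 0.

So the dual LP is:
  minimize  4y1 + 12y2 + 22y3 + 17y4
  subject to:
    y1 + 2y3 + 4y4 >= 3
    y2 + 3y3 + y4 >= 1
    y1, y2, y3, y4 >= 0

Solving the primal: x* = (2.9, 5.4).
  primal value c^T x* = 14.1.
Solving the dual: y* = (0, 0, 0.1, 0.7).
  dual value b^T y* = 14.1.
Strong duality: c^T x* = b^T y*. Confirmed.

14.1


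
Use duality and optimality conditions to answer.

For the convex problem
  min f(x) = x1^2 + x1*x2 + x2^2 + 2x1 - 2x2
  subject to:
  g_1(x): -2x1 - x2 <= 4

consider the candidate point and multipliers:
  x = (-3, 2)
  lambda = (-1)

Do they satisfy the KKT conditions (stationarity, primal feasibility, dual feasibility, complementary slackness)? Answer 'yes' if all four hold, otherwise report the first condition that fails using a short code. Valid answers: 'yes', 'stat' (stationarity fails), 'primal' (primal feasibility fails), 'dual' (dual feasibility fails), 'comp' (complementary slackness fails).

Gradient of f: grad f(x) = Q x + c = (-2, -1)
Constraint values g_i(x) = a_i^T x - b_i:
  g_1((-3, 2)) = 0
Stationarity residual: grad f(x) + sum_i lambda_i a_i = (0, 0)
  -> stationarity OK
Primal feasibility (all g_i <= 0): OK
Dual feasibility (all lambda_i >= 0): FAILS
Complementary slackness (lambda_i * g_i(x) = 0 for all i): OK

Verdict: the first failing condition is dual_feasibility -> dual.

dual


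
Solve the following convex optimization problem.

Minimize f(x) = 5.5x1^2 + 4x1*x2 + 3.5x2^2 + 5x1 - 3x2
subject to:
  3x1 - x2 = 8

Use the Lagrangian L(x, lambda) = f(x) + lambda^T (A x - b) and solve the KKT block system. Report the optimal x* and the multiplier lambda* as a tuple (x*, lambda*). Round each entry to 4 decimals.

Form the Lagrangian:
  L(x, lambda) = (1/2) x^T Q x + c^T x + lambda^T (A x - b)
Stationarity (grad_x L = 0): Q x + c + A^T lambda = 0.
Primal feasibility: A x = b.

This gives the KKT block system:
  [ Q   A^T ] [ x     ]   [-c ]
  [ A    0  ] [ lambda ] = [ b ]

Solving the linear system:
  x*      = (2.0816, -1.7551)
  lambda* = (-6.9592)
  f(x*)   = 35.6735

x* = (2.0816, -1.7551), lambda* = (-6.9592)


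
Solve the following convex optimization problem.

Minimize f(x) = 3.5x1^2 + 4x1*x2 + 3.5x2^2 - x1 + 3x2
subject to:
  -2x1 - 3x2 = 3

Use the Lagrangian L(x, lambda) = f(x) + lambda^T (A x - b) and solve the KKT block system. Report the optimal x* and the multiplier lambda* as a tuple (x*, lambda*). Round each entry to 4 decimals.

Form the Lagrangian:
  L(x, lambda) = (1/2) x^T Q x + c^T x + lambda^T (A x - b)
Stationarity (grad_x L = 0): Q x + c + A^T lambda = 0.
Primal feasibility: A x = b.

This gives the KKT block system:
  [ Q   A^T ] [ x     ]   [-c ]
  [ A    0  ] [ lambda ] = [ b ]

Solving the linear system:
  x*      = (0.4884, -1.3256)
  lambda* = (-1.4419)
  f(x*)   = -0.0698

x* = (0.4884, -1.3256), lambda* = (-1.4419)


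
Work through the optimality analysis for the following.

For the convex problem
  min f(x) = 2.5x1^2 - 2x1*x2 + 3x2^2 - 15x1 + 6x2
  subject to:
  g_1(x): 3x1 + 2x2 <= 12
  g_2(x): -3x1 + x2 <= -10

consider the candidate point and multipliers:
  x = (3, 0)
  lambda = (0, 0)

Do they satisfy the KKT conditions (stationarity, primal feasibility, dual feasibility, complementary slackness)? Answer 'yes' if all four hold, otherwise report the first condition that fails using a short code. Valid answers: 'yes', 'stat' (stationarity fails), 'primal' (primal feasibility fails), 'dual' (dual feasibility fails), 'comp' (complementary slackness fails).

Gradient of f: grad f(x) = Q x + c = (0, 0)
Constraint values g_i(x) = a_i^T x - b_i:
  g_1((3, 0)) = -3
  g_2((3, 0)) = 1
Stationarity residual: grad f(x) + sum_i lambda_i a_i = (0, 0)
  -> stationarity OK
Primal feasibility (all g_i <= 0): FAILS
Dual feasibility (all lambda_i >= 0): OK
Complementary slackness (lambda_i * g_i(x) = 0 for all i): OK

Verdict: the first failing condition is primal_feasibility -> primal.

primal


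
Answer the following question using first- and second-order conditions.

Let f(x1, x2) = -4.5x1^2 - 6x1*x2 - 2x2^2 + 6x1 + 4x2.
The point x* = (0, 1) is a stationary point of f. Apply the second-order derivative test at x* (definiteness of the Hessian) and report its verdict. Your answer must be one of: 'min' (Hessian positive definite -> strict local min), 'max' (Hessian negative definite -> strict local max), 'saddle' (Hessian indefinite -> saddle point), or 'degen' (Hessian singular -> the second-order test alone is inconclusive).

Compute the Hessian H = grad^2 f:
  H = [[-9, -6], [-6, -4]]
Verify stationarity: grad f(x*) = H x* + g = (0, 0).
Eigenvalues of H: -13, 0.
H has a zero eigenvalue (singular; negative semidefinite but not definite), so H is neither positive definite, negative definite, nor indefinite. The second-order test alone is inconclusive -> degen.
(Indeed, f is constant along the null direction of H through x*, so x* is not a strict local extremum.)

degen


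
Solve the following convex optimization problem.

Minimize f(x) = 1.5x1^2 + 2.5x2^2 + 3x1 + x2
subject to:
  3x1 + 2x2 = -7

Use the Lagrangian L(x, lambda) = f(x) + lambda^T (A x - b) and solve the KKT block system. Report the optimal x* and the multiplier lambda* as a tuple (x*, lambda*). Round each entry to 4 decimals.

Form the Lagrangian:
  L(x, lambda) = (1/2) x^T Q x + c^T x + lambda^T (A x - b)
Stationarity (grad_x L = 0): Q x + c + A^T lambda = 0.
Primal feasibility: A x = b.

This gives the KKT block system:
  [ Q   A^T ] [ x     ]   [-c ]
  [ A    0  ] [ lambda ] = [ b ]

Solving the linear system:
  x*      = (-1.9474, -0.5789)
  lambda* = (0.9474)
  f(x*)   = 0.1053

x* = (-1.9474, -0.5789), lambda* = (0.9474)


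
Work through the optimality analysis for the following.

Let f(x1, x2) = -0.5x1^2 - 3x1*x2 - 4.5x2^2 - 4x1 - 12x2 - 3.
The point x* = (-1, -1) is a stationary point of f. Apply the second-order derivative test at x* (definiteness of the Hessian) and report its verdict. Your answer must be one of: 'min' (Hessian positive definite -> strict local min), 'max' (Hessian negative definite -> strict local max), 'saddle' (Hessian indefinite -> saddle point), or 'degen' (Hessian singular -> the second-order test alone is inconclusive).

Compute the Hessian H = grad^2 f:
  H = [[-1, -3], [-3, -9]]
Verify stationarity: grad f(x*) = H x* + g = (0, 0).
Eigenvalues of H: -10, 0.
H has a zero eigenvalue (singular; negative semidefinite but not definite), so H is neither positive definite, negative definite, nor indefinite. The second-order test alone is inconclusive -> degen.
(Indeed, f is constant along the null direction of H through x*, so x* is not a strict local extremum.)

degen


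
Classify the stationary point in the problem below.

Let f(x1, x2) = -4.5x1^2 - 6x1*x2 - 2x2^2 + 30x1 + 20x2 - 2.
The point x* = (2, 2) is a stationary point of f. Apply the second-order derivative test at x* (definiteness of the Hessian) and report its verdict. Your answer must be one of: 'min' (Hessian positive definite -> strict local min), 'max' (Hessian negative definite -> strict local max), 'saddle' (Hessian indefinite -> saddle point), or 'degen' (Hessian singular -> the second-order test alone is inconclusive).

Compute the Hessian H = grad^2 f:
  H = [[-9, -6], [-6, -4]]
Verify stationarity: grad f(x*) = H x* + g = (0, 0).
Eigenvalues of H: -13, 0.
H has a zero eigenvalue (singular; negative semidefinite but not definite), so H is neither positive definite, negative definite, nor indefinite. The second-order test alone is inconclusive -> degen.
(Indeed, f is constant along the null direction of H through x*, so x* is not a strict local extremum.)

degen


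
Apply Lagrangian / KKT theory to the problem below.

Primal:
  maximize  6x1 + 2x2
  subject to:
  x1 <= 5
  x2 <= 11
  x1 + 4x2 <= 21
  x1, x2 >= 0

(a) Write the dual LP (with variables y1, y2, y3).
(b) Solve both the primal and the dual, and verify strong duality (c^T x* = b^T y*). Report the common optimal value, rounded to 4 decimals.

The standard primal-dual pair for 'max c^T x s.t. A x <= b, x >= 0' is:
  Dual:  min b^T y  s.t.  A^T y >= c,  y >= 0.

So the dual LP is:
  minimize  5y1 + 11y2 + 21y3
  subject to:
    y1 + y3 >= 6
    y2 + 4y3 >= 2
    y1, y2, y3 >= 0

Solving the primal: x* = (5, 4).
  primal value c^T x* = 38.
Solving the dual: y* = (5.5, 0, 0.5).
  dual value b^T y* = 38.
Strong duality: c^T x* = b^T y*. Confirmed.

38


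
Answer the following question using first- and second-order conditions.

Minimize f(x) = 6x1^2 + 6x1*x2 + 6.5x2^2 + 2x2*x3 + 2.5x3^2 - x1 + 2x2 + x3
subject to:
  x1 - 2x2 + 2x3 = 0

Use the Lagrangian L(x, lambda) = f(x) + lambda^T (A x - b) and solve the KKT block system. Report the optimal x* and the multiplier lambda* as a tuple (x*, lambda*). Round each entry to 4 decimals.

Form the Lagrangian:
  L(x, lambda) = (1/2) x^T Q x + c^T x + lambda^T (A x - b)
Stationarity (grad_x L = 0): Q x + c + A^T lambda = 0.
Primal feasibility: A x = b.

This gives the KKT block system:
  [ Q   A^T ] [ x     ]   [-c ]
  [ A    0  ] [ lambda ] = [ b ]

Solving the linear system:
  x*      = (0.142, -0.1525, -0.2235)
  lambda* = (0.2112)
  f(x*)   = -0.3352

x* = (0.142, -0.1525, -0.2235), lambda* = (0.2112)


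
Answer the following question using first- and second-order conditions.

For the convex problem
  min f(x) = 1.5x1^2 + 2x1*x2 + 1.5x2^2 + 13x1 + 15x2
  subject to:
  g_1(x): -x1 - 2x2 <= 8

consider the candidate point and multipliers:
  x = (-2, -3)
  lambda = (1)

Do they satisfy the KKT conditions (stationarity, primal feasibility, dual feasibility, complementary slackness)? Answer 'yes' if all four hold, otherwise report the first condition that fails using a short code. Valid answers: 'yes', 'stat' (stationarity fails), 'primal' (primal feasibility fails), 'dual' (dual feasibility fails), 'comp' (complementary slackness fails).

Gradient of f: grad f(x) = Q x + c = (1, 2)
Constraint values g_i(x) = a_i^T x - b_i:
  g_1((-2, -3)) = 0
Stationarity residual: grad f(x) + sum_i lambda_i a_i = (0, 0)
  -> stationarity OK
Primal feasibility (all g_i <= 0): OK
Dual feasibility (all lambda_i >= 0): OK
Complementary slackness (lambda_i * g_i(x) = 0 for all i): OK

Verdict: yes, KKT holds.

yes


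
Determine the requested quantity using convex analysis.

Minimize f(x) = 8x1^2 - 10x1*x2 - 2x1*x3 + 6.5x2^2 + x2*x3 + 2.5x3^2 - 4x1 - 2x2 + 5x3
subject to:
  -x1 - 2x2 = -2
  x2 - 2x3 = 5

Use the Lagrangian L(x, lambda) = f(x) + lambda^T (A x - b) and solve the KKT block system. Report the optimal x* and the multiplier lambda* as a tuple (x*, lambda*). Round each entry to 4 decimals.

Form the Lagrangian:
  L(x, lambda) = (1/2) x^T Q x + c^T x + lambda^T (A x - b)
Stationarity (grad_x L = 0): Q x + c + A^T lambda = 0.
Primal feasibility: A x = b.

This gives the KKT block system:
  [ Q   A^T ] [ x     ]   [-c ]
  [ A    0  ] [ lambda ] = [ b ]

Solving the linear system:
  x*      = (0.4381, 0.7809, -2.1095)
  lambda* = (-0.5801, -2.8215)
  f(x*)   = -0.4574

x* = (0.4381, 0.7809, -2.1095), lambda* = (-0.5801, -2.8215)


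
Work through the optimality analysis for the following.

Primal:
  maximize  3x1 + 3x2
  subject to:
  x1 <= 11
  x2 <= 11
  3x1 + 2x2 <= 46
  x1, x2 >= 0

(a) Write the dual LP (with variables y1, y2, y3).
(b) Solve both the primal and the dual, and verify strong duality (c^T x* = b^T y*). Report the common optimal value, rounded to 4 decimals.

The standard primal-dual pair for 'max c^T x s.t. A x <= b, x >= 0' is:
  Dual:  min b^T y  s.t.  A^T y >= c,  y >= 0.

So the dual LP is:
  minimize  11y1 + 11y2 + 46y3
  subject to:
    y1 + 3y3 >= 3
    y2 + 2y3 >= 3
    y1, y2, y3 >= 0

Solving the primal: x* = (8, 11).
  primal value c^T x* = 57.
Solving the dual: y* = (0, 1, 1).
  dual value b^T y* = 57.
Strong duality: c^T x* = b^T y*. Confirmed.

57


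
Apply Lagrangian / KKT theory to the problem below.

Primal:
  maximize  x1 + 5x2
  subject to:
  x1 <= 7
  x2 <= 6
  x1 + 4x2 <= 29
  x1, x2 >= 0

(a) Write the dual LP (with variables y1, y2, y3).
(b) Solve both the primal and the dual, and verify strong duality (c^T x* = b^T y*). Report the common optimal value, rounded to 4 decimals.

The standard primal-dual pair for 'max c^T x s.t. A x <= b, x >= 0' is:
  Dual:  min b^T y  s.t.  A^T y >= c,  y >= 0.

So the dual LP is:
  minimize  7y1 + 6y2 + 29y3
  subject to:
    y1 + y3 >= 1
    y2 + 4y3 >= 5
    y1, y2, y3 >= 0

Solving the primal: x* = (5, 6).
  primal value c^T x* = 35.
Solving the dual: y* = (0, 1, 1).
  dual value b^T y* = 35.
Strong duality: c^T x* = b^T y*. Confirmed.

35


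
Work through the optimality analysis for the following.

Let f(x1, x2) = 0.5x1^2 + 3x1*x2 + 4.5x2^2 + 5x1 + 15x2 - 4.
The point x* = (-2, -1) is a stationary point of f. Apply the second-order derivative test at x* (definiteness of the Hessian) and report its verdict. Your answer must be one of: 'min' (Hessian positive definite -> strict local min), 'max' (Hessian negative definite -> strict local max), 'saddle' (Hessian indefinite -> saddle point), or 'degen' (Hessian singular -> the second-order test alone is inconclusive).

Compute the Hessian H = grad^2 f:
  H = [[1, 3], [3, 9]]
Verify stationarity: grad f(x*) = H x* + g = (0, 0).
Eigenvalues of H: 0, 10.
H has a zero eigenvalue (singular; positive semidefinite but not definite), so H is neither positive definite, negative definite, nor indefinite. The second-order test alone is inconclusive -> degen.
(Indeed, f is constant along the null direction of H through x*, so x* is not a strict local extremum.)

degen


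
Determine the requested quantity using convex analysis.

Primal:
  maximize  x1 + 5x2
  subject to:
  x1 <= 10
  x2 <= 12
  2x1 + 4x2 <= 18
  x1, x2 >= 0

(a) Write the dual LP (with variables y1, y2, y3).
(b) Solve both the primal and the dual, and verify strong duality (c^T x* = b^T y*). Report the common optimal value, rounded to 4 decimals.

The standard primal-dual pair for 'max c^T x s.t. A x <= b, x >= 0' is:
  Dual:  min b^T y  s.t.  A^T y >= c,  y >= 0.

So the dual LP is:
  minimize  10y1 + 12y2 + 18y3
  subject to:
    y1 + 2y3 >= 1
    y2 + 4y3 >= 5
    y1, y2, y3 >= 0

Solving the primal: x* = (0, 4.5).
  primal value c^T x* = 22.5.
Solving the dual: y* = (0, 0, 1.25).
  dual value b^T y* = 22.5.
Strong duality: c^T x* = b^T y*. Confirmed.

22.5


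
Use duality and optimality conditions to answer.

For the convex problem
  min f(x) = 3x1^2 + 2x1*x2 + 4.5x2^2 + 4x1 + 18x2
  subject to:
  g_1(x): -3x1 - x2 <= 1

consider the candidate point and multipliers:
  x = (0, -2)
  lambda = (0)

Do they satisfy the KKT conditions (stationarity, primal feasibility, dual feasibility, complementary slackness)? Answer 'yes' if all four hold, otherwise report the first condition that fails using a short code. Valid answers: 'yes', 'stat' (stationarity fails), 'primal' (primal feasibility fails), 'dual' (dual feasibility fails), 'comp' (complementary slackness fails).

Gradient of f: grad f(x) = Q x + c = (0, 0)
Constraint values g_i(x) = a_i^T x - b_i:
  g_1((0, -2)) = 1
Stationarity residual: grad f(x) + sum_i lambda_i a_i = (0, 0)
  -> stationarity OK
Primal feasibility (all g_i <= 0): FAILS
Dual feasibility (all lambda_i >= 0): OK
Complementary slackness (lambda_i * g_i(x) = 0 for all i): OK

Verdict: the first failing condition is primal_feasibility -> primal.

primal


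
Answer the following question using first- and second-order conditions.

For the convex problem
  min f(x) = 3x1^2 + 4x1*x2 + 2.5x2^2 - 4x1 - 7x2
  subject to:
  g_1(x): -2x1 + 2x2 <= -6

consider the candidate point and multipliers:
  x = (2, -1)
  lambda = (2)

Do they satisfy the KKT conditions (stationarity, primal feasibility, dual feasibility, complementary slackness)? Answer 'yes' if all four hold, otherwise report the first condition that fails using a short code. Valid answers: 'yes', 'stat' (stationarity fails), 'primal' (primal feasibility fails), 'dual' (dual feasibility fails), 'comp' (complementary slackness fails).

Gradient of f: grad f(x) = Q x + c = (4, -4)
Constraint values g_i(x) = a_i^T x - b_i:
  g_1((2, -1)) = 0
Stationarity residual: grad f(x) + sum_i lambda_i a_i = (0, 0)
  -> stationarity OK
Primal feasibility (all g_i <= 0): OK
Dual feasibility (all lambda_i >= 0): OK
Complementary slackness (lambda_i * g_i(x) = 0 for all i): OK

Verdict: yes, KKT holds.

yes


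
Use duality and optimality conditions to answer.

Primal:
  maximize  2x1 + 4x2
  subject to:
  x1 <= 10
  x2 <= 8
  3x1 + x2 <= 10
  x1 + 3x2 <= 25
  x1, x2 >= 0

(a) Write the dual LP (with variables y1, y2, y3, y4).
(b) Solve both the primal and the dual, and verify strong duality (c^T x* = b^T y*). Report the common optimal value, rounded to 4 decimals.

The standard primal-dual pair for 'max c^T x s.t. A x <= b, x >= 0' is:
  Dual:  min b^T y  s.t.  A^T y >= c,  y >= 0.

So the dual LP is:
  minimize  10y1 + 8y2 + 10y3 + 25y4
  subject to:
    y1 + 3y3 + y4 >= 2
    y2 + y3 + 3y4 >= 4
    y1, y2, y3, y4 >= 0

Solving the primal: x* = (0.6667, 8).
  primal value c^T x* = 33.3333.
Solving the dual: y* = (0, 3.3333, 0.6667, 0).
  dual value b^T y* = 33.3333.
Strong duality: c^T x* = b^T y*. Confirmed.

33.3333


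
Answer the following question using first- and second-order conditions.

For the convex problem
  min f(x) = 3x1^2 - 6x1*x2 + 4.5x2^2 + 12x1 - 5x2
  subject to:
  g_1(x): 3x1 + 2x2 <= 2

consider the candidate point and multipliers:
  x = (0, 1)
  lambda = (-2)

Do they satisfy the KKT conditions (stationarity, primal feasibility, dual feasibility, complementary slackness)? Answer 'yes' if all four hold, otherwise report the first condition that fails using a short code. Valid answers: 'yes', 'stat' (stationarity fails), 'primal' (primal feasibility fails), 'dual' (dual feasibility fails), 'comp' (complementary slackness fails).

Gradient of f: grad f(x) = Q x + c = (6, 4)
Constraint values g_i(x) = a_i^T x - b_i:
  g_1((0, 1)) = 0
Stationarity residual: grad f(x) + sum_i lambda_i a_i = (0, 0)
  -> stationarity OK
Primal feasibility (all g_i <= 0): OK
Dual feasibility (all lambda_i >= 0): FAILS
Complementary slackness (lambda_i * g_i(x) = 0 for all i): OK

Verdict: the first failing condition is dual_feasibility -> dual.

dual


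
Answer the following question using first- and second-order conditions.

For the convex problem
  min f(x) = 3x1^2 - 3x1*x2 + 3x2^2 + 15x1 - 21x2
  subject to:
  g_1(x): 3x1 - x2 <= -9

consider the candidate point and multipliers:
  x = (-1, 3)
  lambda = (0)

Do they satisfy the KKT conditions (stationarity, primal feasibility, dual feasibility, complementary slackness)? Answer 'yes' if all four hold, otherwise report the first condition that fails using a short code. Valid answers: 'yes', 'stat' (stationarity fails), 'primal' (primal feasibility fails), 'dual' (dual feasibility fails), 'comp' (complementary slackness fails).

Gradient of f: grad f(x) = Q x + c = (0, 0)
Constraint values g_i(x) = a_i^T x - b_i:
  g_1((-1, 3)) = 3
Stationarity residual: grad f(x) + sum_i lambda_i a_i = (0, 0)
  -> stationarity OK
Primal feasibility (all g_i <= 0): FAILS
Dual feasibility (all lambda_i >= 0): OK
Complementary slackness (lambda_i * g_i(x) = 0 for all i): OK

Verdict: the first failing condition is primal_feasibility -> primal.

primal


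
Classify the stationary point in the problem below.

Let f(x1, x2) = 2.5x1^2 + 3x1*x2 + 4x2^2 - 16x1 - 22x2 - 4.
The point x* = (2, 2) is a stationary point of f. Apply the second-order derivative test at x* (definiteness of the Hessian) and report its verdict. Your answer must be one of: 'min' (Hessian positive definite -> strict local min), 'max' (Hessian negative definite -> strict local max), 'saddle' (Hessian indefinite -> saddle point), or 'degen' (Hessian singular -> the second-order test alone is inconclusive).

Compute the Hessian H = grad^2 f:
  H = [[5, 3], [3, 8]]
Verify stationarity: grad f(x*) = H x* + g = (0, 0).
Eigenvalues of H: 3.1459, 9.8541.
Both eigenvalues > 0, so H is positive definite -> x* is a strict local min.

min


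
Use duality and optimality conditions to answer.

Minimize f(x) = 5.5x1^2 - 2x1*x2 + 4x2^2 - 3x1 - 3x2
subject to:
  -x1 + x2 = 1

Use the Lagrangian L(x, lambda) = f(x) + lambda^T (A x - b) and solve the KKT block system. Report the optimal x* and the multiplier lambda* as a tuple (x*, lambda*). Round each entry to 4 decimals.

Form the Lagrangian:
  L(x, lambda) = (1/2) x^T Q x + c^T x + lambda^T (A x - b)
Stationarity (grad_x L = 0): Q x + c + A^T lambda = 0.
Primal feasibility: A x = b.

This gives the KKT block system:
  [ Q   A^T ] [ x     ]   [-c ]
  [ A    0  ] [ lambda ] = [ b ]

Solving the linear system:
  x*      = (0, 1)
  lambda* = (-5)
  f(x*)   = 1

x* = (0, 1), lambda* = (-5)


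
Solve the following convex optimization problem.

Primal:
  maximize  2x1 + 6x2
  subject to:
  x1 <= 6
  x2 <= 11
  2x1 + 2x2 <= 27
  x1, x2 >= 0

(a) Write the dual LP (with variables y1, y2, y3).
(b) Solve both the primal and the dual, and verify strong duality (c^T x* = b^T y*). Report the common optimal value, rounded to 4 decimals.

The standard primal-dual pair for 'max c^T x s.t. A x <= b, x >= 0' is:
  Dual:  min b^T y  s.t.  A^T y >= c,  y >= 0.

So the dual LP is:
  minimize  6y1 + 11y2 + 27y3
  subject to:
    y1 + 2y3 >= 2
    y2 + 2y3 >= 6
    y1, y2, y3 >= 0

Solving the primal: x* = (2.5, 11).
  primal value c^T x* = 71.
Solving the dual: y* = (0, 4, 1).
  dual value b^T y* = 71.
Strong duality: c^T x* = b^T y*. Confirmed.

71


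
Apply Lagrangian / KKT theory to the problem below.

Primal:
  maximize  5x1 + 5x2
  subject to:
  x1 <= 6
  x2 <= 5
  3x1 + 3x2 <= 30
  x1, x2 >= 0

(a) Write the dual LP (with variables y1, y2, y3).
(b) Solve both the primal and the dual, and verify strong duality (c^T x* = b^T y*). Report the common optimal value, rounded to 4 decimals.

The standard primal-dual pair for 'max c^T x s.t. A x <= b, x >= 0' is:
  Dual:  min b^T y  s.t.  A^T y >= c,  y >= 0.

So the dual LP is:
  minimize  6y1 + 5y2 + 30y3
  subject to:
    y1 + 3y3 >= 5
    y2 + 3y3 >= 5
    y1, y2, y3 >= 0

Solving the primal: x* = (5, 5).
  primal value c^T x* = 50.
Solving the dual: y* = (0, 0, 1.6667).
  dual value b^T y* = 50.
Strong duality: c^T x* = b^T y*. Confirmed.

50


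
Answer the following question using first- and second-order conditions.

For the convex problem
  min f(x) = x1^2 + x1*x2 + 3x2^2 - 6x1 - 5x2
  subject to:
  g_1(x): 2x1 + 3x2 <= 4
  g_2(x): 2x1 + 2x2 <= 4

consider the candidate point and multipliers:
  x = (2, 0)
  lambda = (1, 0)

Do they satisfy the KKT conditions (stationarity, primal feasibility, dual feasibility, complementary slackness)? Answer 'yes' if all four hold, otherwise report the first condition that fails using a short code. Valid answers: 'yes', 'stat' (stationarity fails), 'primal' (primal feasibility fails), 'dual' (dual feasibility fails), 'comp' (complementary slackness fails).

Gradient of f: grad f(x) = Q x + c = (-2, -3)
Constraint values g_i(x) = a_i^T x - b_i:
  g_1((2, 0)) = 0
  g_2((2, 0)) = 0
Stationarity residual: grad f(x) + sum_i lambda_i a_i = (0, 0)
  -> stationarity OK
Primal feasibility (all g_i <= 0): OK
Dual feasibility (all lambda_i >= 0): OK
Complementary slackness (lambda_i * g_i(x) = 0 for all i): OK

Verdict: yes, KKT holds.

yes


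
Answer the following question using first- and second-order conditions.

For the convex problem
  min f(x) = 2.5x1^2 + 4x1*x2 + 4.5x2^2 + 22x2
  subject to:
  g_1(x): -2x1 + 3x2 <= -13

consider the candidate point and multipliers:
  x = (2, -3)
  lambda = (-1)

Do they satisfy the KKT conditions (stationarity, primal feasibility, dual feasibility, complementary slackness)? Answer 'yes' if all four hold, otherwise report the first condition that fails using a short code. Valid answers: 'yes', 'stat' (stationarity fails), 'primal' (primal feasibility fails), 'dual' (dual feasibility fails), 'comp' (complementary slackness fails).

Gradient of f: grad f(x) = Q x + c = (-2, 3)
Constraint values g_i(x) = a_i^T x - b_i:
  g_1((2, -3)) = 0
Stationarity residual: grad f(x) + sum_i lambda_i a_i = (0, 0)
  -> stationarity OK
Primal feasibility (all g_i <= 0): OK
Dual feasibility (all lambda_i >= 0): FAILS
Complementary slackness (lambda_i * g_i(x) = 0 for all i): OK

Verdict: the first failing condition is dual_feasibility -> dual.

dual


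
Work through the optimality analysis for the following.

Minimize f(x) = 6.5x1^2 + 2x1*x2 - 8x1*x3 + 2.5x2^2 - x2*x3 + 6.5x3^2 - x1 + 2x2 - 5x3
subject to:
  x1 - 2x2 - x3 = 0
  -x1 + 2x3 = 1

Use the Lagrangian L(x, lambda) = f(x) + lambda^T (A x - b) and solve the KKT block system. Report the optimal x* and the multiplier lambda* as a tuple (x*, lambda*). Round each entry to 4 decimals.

Form the Lagrangian:
  L(x, lambda) = (1/2) x^T Q x + c^T x + lambda^T (A x - b)
Stationarity (grad_x L = 0): Q x + c + A^T lambda = 0.
Primal feasibility: A x = b.

This gives the KKT block system:
  [ Q   A^T ] [ x     ]   [-c ]
  [ A    0  ] [ lambda ] = [ b ]

Solving the linear system:
  x*      = (0.4899, -0.1275, 0.745)
  lambda* = (0.7987, -0.047)
  f(x*)   = -2.2114

x* = (0.4899, -0.1275, 0.745), lambda* = (0.7987, -0.047)


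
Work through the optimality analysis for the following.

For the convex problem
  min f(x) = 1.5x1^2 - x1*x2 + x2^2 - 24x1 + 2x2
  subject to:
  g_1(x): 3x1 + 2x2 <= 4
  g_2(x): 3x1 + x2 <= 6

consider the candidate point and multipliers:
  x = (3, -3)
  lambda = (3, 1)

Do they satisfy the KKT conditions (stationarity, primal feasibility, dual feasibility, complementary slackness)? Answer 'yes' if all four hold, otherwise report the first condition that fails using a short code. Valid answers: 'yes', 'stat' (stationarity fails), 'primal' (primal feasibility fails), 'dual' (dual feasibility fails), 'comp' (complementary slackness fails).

Gradient of f: grad f(x) = Q x + c = (-12, -7)
Constraint values g_i(x) = a_i^T x - b_i:
  g_1((3, -3)) = -1
  g_2((3, -3)) = 0
Stationarity residual: grad f(x) + sum_i lambda_i a_i = (0, 0)
  -> stationarity OK
Primal feasibility (all g_i <= 0): OK
Dual feasibility (all lambda_i >= 0): OK
Complementary slackness (lambda_i * g_i(x) = 0 for all i): FAILS

Verdict: the first failing condition is complementary_slackness -> comp.

comp


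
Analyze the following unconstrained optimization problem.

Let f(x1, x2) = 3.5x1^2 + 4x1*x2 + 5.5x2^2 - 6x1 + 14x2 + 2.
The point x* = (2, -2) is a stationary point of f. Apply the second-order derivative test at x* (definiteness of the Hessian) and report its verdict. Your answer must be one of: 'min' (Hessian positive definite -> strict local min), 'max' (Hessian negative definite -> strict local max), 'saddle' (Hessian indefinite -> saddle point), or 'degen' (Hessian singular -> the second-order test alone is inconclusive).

Compute the Hessian H = grad^2 f:
  H = [[7, 4], [4, 11]]
Verify stationarity: grad f(x*) = H x* + g = (0, 0).
Eigenvalues of H: 4.5279, 13.4721.
Both eigenvalues > 0, so H is positive definite -> x* is a strict local min.

min


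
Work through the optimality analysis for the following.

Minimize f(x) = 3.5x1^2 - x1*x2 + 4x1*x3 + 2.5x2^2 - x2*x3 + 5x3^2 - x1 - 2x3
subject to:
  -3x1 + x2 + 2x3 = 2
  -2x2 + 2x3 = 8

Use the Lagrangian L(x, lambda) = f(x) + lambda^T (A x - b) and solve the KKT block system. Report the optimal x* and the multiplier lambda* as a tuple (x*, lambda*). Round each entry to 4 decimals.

Form the Lagrangian:
  L(x, lambda) = (1/2) x^T Q x + c^T x + lambda^T (A x - b)
Stationarity (grad_x L = 0): Q x + c + A^T lambda = 0.
Primal feasibility: A x = b.

This gives the KKT block system:
  [ Q   A^T ] [ x     ]   [-c ]
  [ A    0  ] [ lambda ] = [ b ]

Solving the linear system:
  x*      = (-0.6538, -2.6538, 1.3462)
  lambda* = (0.8205, -6.5705)
  f(x*)   = 24.4423

x* = (-0.6538, -2.6538, 1.3462), lambda* = (0.8205, -6.5705)


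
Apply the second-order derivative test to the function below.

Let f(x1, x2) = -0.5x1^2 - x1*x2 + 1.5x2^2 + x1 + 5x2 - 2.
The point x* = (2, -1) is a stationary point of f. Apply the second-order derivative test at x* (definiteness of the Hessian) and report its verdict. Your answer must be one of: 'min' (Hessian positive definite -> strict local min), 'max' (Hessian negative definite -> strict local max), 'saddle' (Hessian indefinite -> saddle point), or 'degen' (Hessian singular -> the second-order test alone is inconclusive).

Compute the Hessian H = grad^2 f:
  H = [[-1, -1], [-1, 3]]
Verify stationarity: grad f(x*) = H x* + g = (0, 0).
Eigenvalues of H: -1.2361, 3.2361.
Eigenvalues have mixed signs, so H is indefinite -> x* is a saddle point.

saddle


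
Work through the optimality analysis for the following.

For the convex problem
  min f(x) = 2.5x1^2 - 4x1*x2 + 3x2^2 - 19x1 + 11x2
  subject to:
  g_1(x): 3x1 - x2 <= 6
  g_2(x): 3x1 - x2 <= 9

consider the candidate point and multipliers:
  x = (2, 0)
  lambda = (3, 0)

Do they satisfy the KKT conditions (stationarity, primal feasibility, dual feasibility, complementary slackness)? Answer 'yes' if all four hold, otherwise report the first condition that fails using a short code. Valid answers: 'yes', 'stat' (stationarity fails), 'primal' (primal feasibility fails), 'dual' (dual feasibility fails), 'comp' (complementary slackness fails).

Gradient of f: grad f(x) = Q x + c = (-9, 3)
Constraint values g_i(x) = a_i^T x - b_i:
  g_1((2, 0)) = 0
  g_2((2, 0)) = -3
Stationarity residual: grad f(x) + sum_i lambda_i a_i = (0, 0)
  -> stationarity OK
Primal feasibility (all g_i <= 0): OK
Dual feasibility (all lambda_i >= 0): OK
Complementary slackness (lambda_i * g_i(x) = 0 for all i): OK

Verdict: yes, KKT holds.

yes


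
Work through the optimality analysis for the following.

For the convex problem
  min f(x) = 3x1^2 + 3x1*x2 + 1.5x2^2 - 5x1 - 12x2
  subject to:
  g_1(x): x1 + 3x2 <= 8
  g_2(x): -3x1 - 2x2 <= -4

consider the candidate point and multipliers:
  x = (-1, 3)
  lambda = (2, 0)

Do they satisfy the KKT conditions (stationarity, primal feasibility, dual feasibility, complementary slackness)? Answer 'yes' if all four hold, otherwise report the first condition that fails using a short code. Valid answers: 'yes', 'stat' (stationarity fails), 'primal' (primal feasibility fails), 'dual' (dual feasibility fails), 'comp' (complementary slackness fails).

Gradient of f: grad f(x) = Q x + c = (-2, -6)
Constraint values g_i(x) = a_i^T x - b_i:
  g_1((-1, 3)) = 0
  g_2((-1, 3)) = 1
Stationarity residual: grad f(x) + sum_i lambda_i a_i = (0, 0)
  -> stationarity OK
Primal feasibility (all g_i <= 0): FAILS
Dual feasibility (all lambda_i >= 0): OK
Complementary slackness (lambda_i * g_i(x) = 0 for all i): OK

Verdict: the first failing condition is primal_feasibility -> primal.

primal


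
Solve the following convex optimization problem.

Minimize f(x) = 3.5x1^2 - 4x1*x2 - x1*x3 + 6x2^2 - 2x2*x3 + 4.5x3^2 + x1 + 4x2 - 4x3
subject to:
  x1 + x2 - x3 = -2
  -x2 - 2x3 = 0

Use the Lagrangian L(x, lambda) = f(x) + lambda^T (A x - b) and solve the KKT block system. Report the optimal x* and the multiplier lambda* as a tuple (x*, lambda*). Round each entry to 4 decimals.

Form the Lagrangian:
  L(x, lambda) = (1/2) x^T Q x + c^T x + lambda^T (A x - b)
Stationarity (grad_x L = 0): Q x + c + A^T lambda = 0.
Primal feasibility: A x = b.

This gives the KKT block system:
  [ Q   A^T ] [ x     ]   [-c ]
  [ A    0  ] [ lambda ] = [ b ]

Solving the linear system:
  x*      = (-0.8529, -0.7647, 0.3824)
  lambda* = (2.2941, -0.2353)
  f(x*)   = -0.4265

x* = (-0.8529, -0.7647, 0.3824), lambda* = (2.2941, -0.2353)
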